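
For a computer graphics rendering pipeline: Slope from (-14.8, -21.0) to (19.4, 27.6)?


slope = (y2-y1)/(x2-x1) = (27.6-(-21))/(19.4-(-14.8)) = 48.6/34.2 = 1.4211

1.4211


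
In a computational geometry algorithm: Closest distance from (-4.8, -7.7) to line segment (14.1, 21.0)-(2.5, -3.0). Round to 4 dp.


Project P onto AB: t = 1 (clamped to [0,1])
Closest point on segment: (2.5, -3)
Distance: 8.6822

8.6822


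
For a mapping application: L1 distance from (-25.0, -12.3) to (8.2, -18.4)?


|(-25)-8.2| + |(-12.3)-(-18.4)| = 33.2 + 6.1 = 39.3

39.3


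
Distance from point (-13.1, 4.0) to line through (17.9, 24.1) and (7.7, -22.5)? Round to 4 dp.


|cross product| = 1239.58
|line direction| = sqrt(2275.6) = 47.7032
Distance = 1239.58/sqrt(2275.6) = 25.9852

25.9852


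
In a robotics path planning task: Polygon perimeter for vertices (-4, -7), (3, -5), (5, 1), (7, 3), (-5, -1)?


Sides: (-4, -7)->(3, -5): sqrt(53) = 7.28011, (3, -5)->(5, 1): sqrt(40) = 6.324555, (5, 1)->(7, 3): sqrt(8) = 2.828427, (7, 3)->(-5, -1): sqrt(160) = 12.649111, (-5, -1)->(-4, -7): sqrt(37) = 6.082763
Sum = 35.164966
Perimeter = 35.165

35.165


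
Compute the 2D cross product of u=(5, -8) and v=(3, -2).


u x v = u_x*v_y - u_y*v_x = 5*(-2) - (-8)*3
= (-10) - (-24) = 14

14


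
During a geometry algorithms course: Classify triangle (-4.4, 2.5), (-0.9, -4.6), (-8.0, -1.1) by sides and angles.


Side lengths squared: AB^2=62.66, BC^2=62.66, CA^2=25.92
Sorted: [25.92, 62.66, 62.66]
By sides: Isosceles, By angles: Acute

Isosceles, Acute


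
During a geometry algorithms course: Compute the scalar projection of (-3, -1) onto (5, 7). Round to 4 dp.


u.v = -22, |v| = sqrt(74) = 8.6023
Scalar projection = u.v / |v| = -22 / sqrt(74) = -2.5574

-2.5574


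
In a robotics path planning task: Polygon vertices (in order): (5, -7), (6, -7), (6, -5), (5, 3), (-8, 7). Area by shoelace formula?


Shoelace sum: (5*(-7) - 6*(-7)) + (6*(-5) - 6*(-7)) + (6*3 - 5*(-5)) + (5*7 - (-8)*3) + ((-8)*(-7) - 5*7)
= 142
Area = |142|/2 = 71

71


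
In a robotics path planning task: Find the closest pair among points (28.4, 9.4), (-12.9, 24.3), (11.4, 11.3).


d(P0,P1) = 43.9056, d(P0,P2) = 17.1058, d(P1,P2) = 27.5588
Closest: P0 and P2

Closest pair: (28.4, 9.4) and (11.4, 11.3), distance = 17.1058


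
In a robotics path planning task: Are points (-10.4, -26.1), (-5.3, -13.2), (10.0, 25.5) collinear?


Cross product: ((-5.3)-(-10.4))*(25.5-(-26.1)) - ((-13.2)-(-26.1))*(10-(-10.4))
= 0

Yes, collinear


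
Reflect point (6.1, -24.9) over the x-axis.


Reflection over x-axis: (x,y) -> (x,-y)
(6.1, -24.9) -> (6.1, 24.9)

(6.1, 24.9)


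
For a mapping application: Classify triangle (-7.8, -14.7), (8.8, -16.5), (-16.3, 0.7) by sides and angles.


Side lengths squared: AB^2=278.8, BC^2=925.85, CA^2=309.41
Sorted: [278.8, 309.41, 925.85]
By sides: Scalene, By angles: Obtuse

Scalene, Obtuse


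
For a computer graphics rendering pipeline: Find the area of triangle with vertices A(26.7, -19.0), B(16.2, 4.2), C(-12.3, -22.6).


Area = |x_A(y_B-y_C) + x_B(y_C-y_A) + x_C(y_A-y_B)|/2
= |715.56 + (-58.32) + 285.36|/2
= 942.6/2 = 471.3

471.3


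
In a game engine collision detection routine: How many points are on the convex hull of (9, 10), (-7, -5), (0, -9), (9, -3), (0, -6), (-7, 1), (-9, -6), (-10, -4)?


Convex hull vertices (CCW): (-10, -4), (-9, -6), (0, -9), (9, -3), (9, 10), (-7, 1)
Count = 6

6


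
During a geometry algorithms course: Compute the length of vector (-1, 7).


|u| = sqrt((-1)^2 + 7^2) = sqrt(50) = 7.0711

7.0711


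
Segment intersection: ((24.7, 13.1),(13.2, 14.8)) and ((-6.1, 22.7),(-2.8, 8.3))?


Cross products: d1=411.84, d2=251.85, d3=-58.04, d4=101.95
d1*d2 < 0 and d3*d4 < 0? no

No, they don't intersect


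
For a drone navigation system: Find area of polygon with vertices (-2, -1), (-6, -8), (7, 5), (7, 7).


Shoelace sum: ((-2)*(-8) - (-6)*(-1)) + ((-6)*5 - 7*(-8)) + (7*7 - 7*5) + (7*(-1) - (-2)*7)
= 57
Area = |57|/2 = 28.5

28.5


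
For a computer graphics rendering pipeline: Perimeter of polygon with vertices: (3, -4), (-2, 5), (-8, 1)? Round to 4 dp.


Sides: (3, -4)->(-2, 5): sqrt(106) = 10.29563, (-2, 5)->(-8, 1): sqrt(52) = 7.211103, (-8, 1)->(3, -4): sqrt(146) = 12.083046
Sum = 29.589779
Perimeter = 29.5898

29.5898


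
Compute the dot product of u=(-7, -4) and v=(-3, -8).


u . v = u_x*v_x + u_y*v_y = (-7)*(-3) + (-4)*(-8)
= 21 + 32 = 53

53


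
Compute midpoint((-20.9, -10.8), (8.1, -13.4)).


M = (((-20.9)+8.1)/2, ((-10.8)+(-13.4))/2)
= (-6.4, -12.1)

(-6.4, -12.1)


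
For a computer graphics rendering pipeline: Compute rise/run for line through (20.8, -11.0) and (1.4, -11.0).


slope = (y2-y1)/(x2-x1) = ((-11)-(-11))/(1.4-20.8) = 0/(-19.4) = 0

0


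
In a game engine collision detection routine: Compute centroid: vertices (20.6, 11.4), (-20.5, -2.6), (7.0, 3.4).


Centroid = ((x_A+x_B+x_C)/3, (y_A+y_B+y_C)/3)
= ((20.6+(-20.5)+7)/3, (11.4+(-2.6)+3.4)/3)
= (2.3667, 4.0667)

(2.3667, 4.0667)


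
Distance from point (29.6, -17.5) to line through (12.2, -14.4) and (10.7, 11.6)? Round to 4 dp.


|cross product| = 447.75
|line direction| = sqrt(678.25) = 26.0432
Distance = 447.75/sqrt(678.25) = 17.1926

17.1926


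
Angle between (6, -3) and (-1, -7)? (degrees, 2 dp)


u.v = 15, |u| = sqrt(45) = 6.7082, |v| = sqrt(50) = 7.0711
cos(theta) = u.v/(|u||v|) = 15/sqrt(2250) = 0.316228
theta = acos(0.316228) = 71.57 degrees

71.57 degrees


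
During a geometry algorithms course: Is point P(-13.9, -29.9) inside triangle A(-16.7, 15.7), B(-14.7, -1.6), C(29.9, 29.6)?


Cross products: AB x AP = -42.76, BC x BP = -1287.14, CA x CP = 2163.88
All same sign? no

No, outside


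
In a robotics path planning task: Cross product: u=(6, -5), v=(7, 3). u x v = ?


u x v = u_x*v_y - u_y*v_x = 6*3 - (-5)*7
= 18 - (-35) = 53

53


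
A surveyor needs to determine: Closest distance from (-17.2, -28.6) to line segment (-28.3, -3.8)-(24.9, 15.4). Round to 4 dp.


Project P onto AB: t = 0.0358 (clamped to [0,1])
Closest point on segment: (-26.3981, -3.1136)
Distance: 27.0954

27.0954


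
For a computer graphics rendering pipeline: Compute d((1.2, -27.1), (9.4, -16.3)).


dx=8.2, dy=10.8
d^2 = 8.2^2 + 10.8^2 = 183.88
d = sqrt(183.88) = 13.5602

13.5602


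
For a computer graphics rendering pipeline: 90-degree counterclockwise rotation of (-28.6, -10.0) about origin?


90° CCW: (x,y) -> (-y, x)
(-28.6,-10) -> (10, -28.6)

(10, -28.6)


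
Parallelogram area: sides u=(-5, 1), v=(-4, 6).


|u x v| = |(-5)*6 - 1*(-4)|
= |(-30) - (-4)| = 26

26


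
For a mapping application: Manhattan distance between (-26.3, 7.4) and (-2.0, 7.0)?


|(-26.3)-(-2)| + |7.4-7| = 24.3 + 0.4 = 24.7

24.7


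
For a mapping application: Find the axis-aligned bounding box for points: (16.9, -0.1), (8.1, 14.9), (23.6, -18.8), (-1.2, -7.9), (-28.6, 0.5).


x range: [-28.6, 23.6]
y range: [-18.8, 14.9]
Bounding box: (-28.6,-18.8) to (23.6,14.9)

(-28.6,-18.8) to (23.6,14.9)


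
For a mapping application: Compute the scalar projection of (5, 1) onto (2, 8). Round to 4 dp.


u.v = 18, |v| = sqrt(68) = 8.2462
Scalar projection = u.v / |v| = 18 / sqrt(68) = 2.1828

2.1828


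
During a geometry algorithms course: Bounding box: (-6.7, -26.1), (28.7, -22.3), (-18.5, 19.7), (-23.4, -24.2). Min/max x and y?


x range: [-23.4, 28.7]
y range: [-26.1, 19.7]
Bounding box: (-23.4,-26.1) to (28.7,19.7)

(-23.4,-26.1) to (28.7,19.7)


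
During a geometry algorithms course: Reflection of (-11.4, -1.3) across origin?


Reflection over origin: (x,y) -> (-x,-y)
(-11.4, -1.3) -> (11.4, 1.3)

(11.4, 1.3)


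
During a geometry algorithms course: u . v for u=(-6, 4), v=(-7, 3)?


u . v = u_x*v_x + u_y*v_y = (-6)*(-7) + 4*3
= 42 + 12 = 54

54


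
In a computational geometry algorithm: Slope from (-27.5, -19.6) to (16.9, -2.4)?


slope = (y2-y1)/(x2-x1) = ((-2.4)-(-19.6))/(16.9-(-27.5)) = 17.2/44.4 = 0.3874

0.3874


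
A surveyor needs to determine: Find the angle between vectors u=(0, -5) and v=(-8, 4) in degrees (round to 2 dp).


u.v = -20, |u| = sqrt(25) = 5, |v| = sqrt(80) = 8.9443
cos(theta) = u.v/(|u||v|) = -20/sqrt(2000) = -0.447214
theta = acos(-0.447214) = 116.57 degrees

116.57 degrees


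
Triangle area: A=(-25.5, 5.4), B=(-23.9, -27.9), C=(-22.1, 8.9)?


Area = |x_A(y_B-y_C) + x_B(y_C-y_A) + x_C(y_A-y_B)|/2
= |938.4 + (-83.65) + (-735.93)|/2
= 118.82/2 = 59.41

59.41


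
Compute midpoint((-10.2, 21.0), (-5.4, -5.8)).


M = (((-10.2)+(-5.4))/2, (21+(-5.8))/2)
= (-7.8, 7.6)

(-7.8, 7.6)


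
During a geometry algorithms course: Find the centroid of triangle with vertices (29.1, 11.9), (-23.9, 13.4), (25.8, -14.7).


Centroid = ((x_A+x_B+x_C)/3, (y_A+y_B+y_C)/3)
= ((29.1+(-23.9)+25.8)/3, (11.9+13.4+(-14.7))/3)
= (10.3333, 3.5333)

(10.3333, 3.5333)


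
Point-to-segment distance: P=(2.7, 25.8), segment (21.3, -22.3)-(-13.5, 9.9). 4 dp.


Project P onto AB: t = 0.977 (clamped to [0,1])
Closest point on segment: (-12.6984, 9.1583)
Distance: 22.6728

22.6728


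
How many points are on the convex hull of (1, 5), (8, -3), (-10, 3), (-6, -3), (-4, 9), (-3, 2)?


Convex hull vertices (CCW): (-10, 3), (-6, -3), (8, -3), (1, 5), (-4, 9)
Count = 5

5


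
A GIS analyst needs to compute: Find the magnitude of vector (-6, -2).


|u| = sqrt((-6)^2 + (-2)^2) = sqrt(40) = 6.3246

6.3246


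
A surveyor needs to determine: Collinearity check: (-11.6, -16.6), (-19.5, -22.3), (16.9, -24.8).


Cross product: ((-19.5)-(-11.6))*((-24.8)-(-16.6)) - ((-22.3)-(-16.6))*(16.9-(-11.6))
= 227.23

No, not collinear


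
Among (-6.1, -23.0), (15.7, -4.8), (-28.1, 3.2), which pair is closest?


d(P0,P1) = 28.3986, d(P0,P2) = 34.2117, d(P1,P2) = 44.5246
Closest: P0 and P1

Closest pair: (-6.1, -23.0) and (15.7, -4.8), distance = 28.3986


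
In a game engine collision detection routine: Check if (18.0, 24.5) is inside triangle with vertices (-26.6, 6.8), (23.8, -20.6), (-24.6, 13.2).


Cross products: AB x AP = 2114.12, BC x BP = -1986.8, CA x CP = 250.04
All same sign? no

No, outside


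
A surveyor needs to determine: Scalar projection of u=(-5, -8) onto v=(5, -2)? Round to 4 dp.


u.v = -9, |v| = sqrt(29) = 5.3852
Scalar projection = u.v / |v| = -9 / sqrt(29) = -1.6713

-1.6713


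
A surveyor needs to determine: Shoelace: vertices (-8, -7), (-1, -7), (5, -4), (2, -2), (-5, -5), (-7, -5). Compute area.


Shoelace sum: ((-8)*(-7) - (-1)*(-7)) + ((-1)*(-4) - 5*(-7)) + (5*(-2) - 2*(-4)) + (2*(-5) - (-5)*(-2)) + ((-5)*(-5) - (-7)*(-5)) + ((-7)*(-7) - (-8)*(-5))
= 65
Area = |65|/2 = 32.5

32.5


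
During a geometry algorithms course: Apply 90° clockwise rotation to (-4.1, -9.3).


90° CW: (x,y) -> (y, -x)
(-4.1,-9.3) -> (-9.3, 4.1)

(-9.3, 4.1)


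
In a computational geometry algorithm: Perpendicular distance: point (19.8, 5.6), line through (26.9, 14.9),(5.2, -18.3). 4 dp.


|cross product| = 33.91
|line direction| = sqrt(1573.13) = 39.6627
Distance = 33.91/sqrt(1573.13) = 0.855

0.855


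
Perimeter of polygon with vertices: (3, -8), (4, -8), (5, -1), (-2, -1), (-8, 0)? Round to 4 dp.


Sides: (3, -8)->(4, -8): sqrt(1) = 1, (4, -8)->(5, -1): sqrt(50) = 7.071068, (5, -1)->(-2, -1): sqrt(49) = 7, (-2, -1)->(-8, 0): sqrt(37) = 6.082763, (-8, 0)->(3, -8): sqrt(185) = 13.601471
Sum = 34.755302
Perimeter = 34.7553

34.7553


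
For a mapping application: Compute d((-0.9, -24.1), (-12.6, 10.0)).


dx=-11.7, dy=34.1
d^2 = (-11.7)^2 + 34.1^2 = 1299.7
d = sqrt(1299.7) = 36.0514

36.0514


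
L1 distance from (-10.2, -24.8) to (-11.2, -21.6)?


|(-10.2)-(-11.2)| + |(-24.8)-(-21.6)| = 1 + 3.2 = 4.2

4.2


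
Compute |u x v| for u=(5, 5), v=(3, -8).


|u x v| = |5*(-8) - 5*3|
= |(-40) - 15| = 55

55


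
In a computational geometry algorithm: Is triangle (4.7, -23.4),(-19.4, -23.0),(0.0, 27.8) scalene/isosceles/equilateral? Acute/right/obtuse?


Side lengths squared: AB^2=580.97, BC^2=2957, CA^2=2643.53
Sorted: [580.97, 2643.53, 2957]
By sides: Scalene, By angles: Acute

Scalene, Acute


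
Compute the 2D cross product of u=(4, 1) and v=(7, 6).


u x v = u_x*v_y - u_y*v_x = 4*6 - 1*7
= 24 - 7 = 17

17


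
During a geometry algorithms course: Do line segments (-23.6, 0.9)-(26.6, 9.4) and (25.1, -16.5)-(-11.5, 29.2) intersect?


Cross products: d1=1588.75, d2=-1016.49, d3=-1287.43, d4=1317.81
d1*d2 < 0 and d3*d4 < 0? yes

Yes, they intersect


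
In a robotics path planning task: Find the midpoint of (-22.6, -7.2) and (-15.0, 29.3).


M = (((-22.6)+(-15))/2, ((-7.2)+29.3)/2)
= (-18.8, 11.05)

(-18.8, 11.05)


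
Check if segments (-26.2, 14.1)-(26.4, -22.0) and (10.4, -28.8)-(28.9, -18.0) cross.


Cross products: d1=1188.93, d2=-47, d3=-935.28, d4=300.65
d1*d2 < 0 and d3*d4 < 0? yes

Yes, they intersect


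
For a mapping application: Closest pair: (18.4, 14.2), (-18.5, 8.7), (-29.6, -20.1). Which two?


d(P0,P1) = 37.3076, d(P0,P2) = 58.9957, d(P1,P2) = 30.865
Closest: P1 and P2

Closest pair: (-18.5, 8.7) and (-29.6, -20.1), distance = 30.865


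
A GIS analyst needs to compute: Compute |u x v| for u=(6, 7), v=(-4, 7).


|u x v| = |6*7 - 7*(-4)|
= |42 - (-28)| = 70

70


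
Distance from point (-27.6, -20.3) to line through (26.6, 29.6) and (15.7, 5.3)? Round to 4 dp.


|cross product| = 773.15
|line direction| = sqrt(709.3) = 26.6327
Distance = 773.15/sqrt(709.3) = 29.0301

29.0301


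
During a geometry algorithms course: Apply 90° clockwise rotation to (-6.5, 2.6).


90° CW: (x,y) -> (y, -x)
(-6.5,2.6) -> (2.6, 6.5)

(2.6, 6.5)


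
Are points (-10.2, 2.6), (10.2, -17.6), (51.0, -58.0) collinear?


Cross product: (10.2-(-10.2))*((-58)-2.6) - ((-17.6)-2.6)*(51-(-10.2))
= 0

Yes, collinear


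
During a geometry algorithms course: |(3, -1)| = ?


|u| = sqrt(3^2 + (-1)^2) = sqrt(10) = 3.1623

3.1623


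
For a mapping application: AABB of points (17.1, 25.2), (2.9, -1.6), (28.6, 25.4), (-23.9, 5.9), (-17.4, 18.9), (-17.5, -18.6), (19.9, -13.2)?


x range: [-23.9, 28.6]
y range: [-18.6, 25.4]
Bounding box: (-23.9,-18.6) to (28.6,25.4)

(-23.9,-18.6) to (28.6,25.4)


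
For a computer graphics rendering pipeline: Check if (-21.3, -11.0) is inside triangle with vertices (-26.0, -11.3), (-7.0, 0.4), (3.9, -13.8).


Cross products: AB x AP = -49.29, BC x BP = -327.32, CA x CP = -20.72
All same sign? yes

Yes, inside


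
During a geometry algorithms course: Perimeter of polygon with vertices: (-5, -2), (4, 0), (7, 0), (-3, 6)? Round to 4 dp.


Sides: (-5, -2)->(4, 0): sqrt(85) = 9.219544, (4, 0)->(7, 0): sqrt(9) = 3, (7, 0)->(-3, 6): sqrt(136) = 11.661904, (-3, 6)->(-5, -2): sqrt(68) = 8.246211
Sum = 32.127659
Perimeter = 32.1277

32.1277


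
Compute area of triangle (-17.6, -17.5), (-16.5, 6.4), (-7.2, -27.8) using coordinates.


Area = |x_A(y_B-y_C) + x_B(y_C-y_A) + x_C(y_A-y_B)|/2
= |(-601.92) + 169.95 + 172.08|/2
= 259.89/2 = 129.945

129.945


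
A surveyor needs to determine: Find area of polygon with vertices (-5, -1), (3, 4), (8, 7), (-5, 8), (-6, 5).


Shoelace sum: ((-5)*4 - 3*(-1)) + (3*7 - 8*4) + (8*8 - (-5)*7) + ((-5)*5 - (-6)*8) + ((-6)*(-1) - (-5)*5)
= 125
Area = |125|/2 = 62.5

62.5


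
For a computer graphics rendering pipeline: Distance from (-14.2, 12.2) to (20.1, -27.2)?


dx=34.3, dy=-39.4
d^2 = 34.3^2 + (-39.4)^2 = 2728.85
d = sqrt(2728.85) = 52.2384

52.2384


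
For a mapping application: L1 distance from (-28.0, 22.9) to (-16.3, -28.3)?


|(-28)-(-16.3)| + |22.9-(-28.3)| = 11.7 + 51.2 = 62.9

62.9


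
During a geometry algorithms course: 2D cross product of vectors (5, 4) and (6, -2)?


u x v = u_x*v_y - u_y*v_x = 5*(-2) - 4*6
= (-10) - 24 = -34

-34


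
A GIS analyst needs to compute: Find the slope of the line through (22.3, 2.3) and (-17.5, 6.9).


slope = (y2-y1)/(x2-x1) = (6.9-2.3)/((-17.5)-22.3) = 4.6/(-39.8) = -0.1156

-0.1156


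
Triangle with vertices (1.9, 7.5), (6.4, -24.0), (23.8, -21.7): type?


Side lengths squared: AB^2=1012.5, BC^2=308.05, CA^2=1332.25
Sorted: [308.05, 1012.5, 1332.25]
By sides: Scalene, By angles: Obtuse

Scalene, Obtuse


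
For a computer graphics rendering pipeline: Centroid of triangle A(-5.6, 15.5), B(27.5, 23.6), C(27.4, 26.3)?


Centroid = ((x_A+x_B+x_C)/3, (y_A+y_B+y_C)/3)
= (((-5.6)+27.5+27.4)/3, (15.5+23.6+26.3)/3)
= (16.4333, 21.8)

(16.4333, 21.8)


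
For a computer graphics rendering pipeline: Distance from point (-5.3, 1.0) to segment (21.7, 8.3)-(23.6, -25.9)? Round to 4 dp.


Project P onto AB: t = 0.1691 (clamped to [0,1])
Closest point on segment: (22.0212, 2.5178)
Distance: 27.3634

27.3634


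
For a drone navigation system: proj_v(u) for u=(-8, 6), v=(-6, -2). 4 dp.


u.v = 36, |v| = sqrt(40) = 6.3246
Scalar projection = u.v / |v| = 36 / sqrt(40) = 5.6921

5.6921


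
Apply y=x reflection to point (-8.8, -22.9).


Reflection over y=x: (x,y) -> (y,x)
(-8.8, -22.9) -> (-22.9, -8.8)

(-22.9, -8.8)


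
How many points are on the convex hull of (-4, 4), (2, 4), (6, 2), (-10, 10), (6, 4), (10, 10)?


Convex hull vertices (CCW): (-10, 10), (-4, 4), (6, 2), (10, 10)
Count = 4

4


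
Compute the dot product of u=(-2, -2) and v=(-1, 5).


u . v = u_x*v_x + u_y*v_y = (-2)*(-1) + (-2)*5
= 2 + (-10) = -8

-8


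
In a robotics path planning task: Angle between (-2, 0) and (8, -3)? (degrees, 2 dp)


u.v = -16, |u| = sqrt(4) = 2, |v| = sqrt(73) = 8.544
cos(theta) = u.v/(|u||v|) = -16/sqrt(292) = -0.936329
theta = acos(-0.936329) = 159.44 degrees

159.44 degrees


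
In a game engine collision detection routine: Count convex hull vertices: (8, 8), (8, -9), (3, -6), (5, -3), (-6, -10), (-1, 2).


Convex hull vertices (CCW): (-6, -10), (8, -9), (8, 8), (-1, 2)
Count = 4

4


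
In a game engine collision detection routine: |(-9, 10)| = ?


|u| = sqrt((-9)^2 + 10^2) = sqrt(181) = 13.4536

13.4536


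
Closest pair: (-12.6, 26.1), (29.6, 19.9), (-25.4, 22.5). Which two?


d(P0,P1) = 42.653, d(P0,P2) = 13.2966, d(P1,P2) = 55.0614
Closest: P0 and P2

Closest pair: (-12.6, 26.1) and (-25.4, 22.5), distance = 13.2966


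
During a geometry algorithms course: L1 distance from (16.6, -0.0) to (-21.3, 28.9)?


|16.6-(-21.3)| + |0-28.9| = 37.9 + 28.9 = 66.8

66.8


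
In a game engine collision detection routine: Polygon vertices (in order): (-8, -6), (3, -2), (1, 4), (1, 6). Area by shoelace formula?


Shoelace sum: ((-8)*(-2) - 3*(-6)) + (3*4 - 1*(-2)) + (1*6 - 1*4) + (1*(-6) - (-8)*6)
= 92
Area = |92|/2 = 46

46


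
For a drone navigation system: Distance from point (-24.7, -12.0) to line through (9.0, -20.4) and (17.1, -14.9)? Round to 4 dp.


|cross product| = 253.39
|line direction| = sqrt(95.86) = 9.7908
Distance = 253.39/sqrt(95.86) = 25.8804

25.8804


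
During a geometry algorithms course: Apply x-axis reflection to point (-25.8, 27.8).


Reflection over x-axis: (x,y) -> (x,-y)
(-25.8, 27.8) -> (-25.8, -27.8)

(-25.8, -27.8)


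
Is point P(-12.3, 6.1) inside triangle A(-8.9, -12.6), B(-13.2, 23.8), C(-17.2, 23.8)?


Cross products: AB x AP = 43.35, BC x BP = 70.8, CA x CP = 31.45
All same sign? yes

Yes, inside


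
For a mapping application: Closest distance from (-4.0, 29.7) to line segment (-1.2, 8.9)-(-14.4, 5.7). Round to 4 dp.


Project P onto AB: t = 0 (clamped to [0,1])
Closest point on segment: (-1.2, 8.9)
Distance: 20.9876

20.9876


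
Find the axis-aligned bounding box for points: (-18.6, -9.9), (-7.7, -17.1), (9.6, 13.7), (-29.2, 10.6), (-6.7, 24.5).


x range: [-29.2, 9.6]
y range: [-17.1, 24.5]
Bounding box: (-29.2,-17.1) to (9.6,24.5)

(-29.2,-17.1) to (9.6,24.5)


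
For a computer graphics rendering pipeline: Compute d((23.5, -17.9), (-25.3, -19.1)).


dx=-48.8, dy=-1.2
d^2 = (-48.8)^2 + (-1.2)^2 = 2382.88
d = sqrt(2382.88) = 48.8148

48.8148


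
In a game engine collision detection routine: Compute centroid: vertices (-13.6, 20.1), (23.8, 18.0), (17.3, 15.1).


Centroid = ((x_A+x_B+x_C)/3, (y_A+y_B+y_C)/3)
= (((-13.6)+23.8+17.3)/3, (20.1+18+15.1)/3)
= (9.1667, 17.7333)

(9.1667, 17.7333)


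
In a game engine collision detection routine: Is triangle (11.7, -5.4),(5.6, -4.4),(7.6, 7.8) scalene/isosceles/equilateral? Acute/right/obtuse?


Side lengths squared: AB^2=38.21, BC^2=152.84, CA^2=191.05
Sorted: [38.21, 152.84, 191.05]
By sides: Scalene, By angles: Right

Scalene, Right


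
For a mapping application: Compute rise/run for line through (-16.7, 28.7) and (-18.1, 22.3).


slope = (y2-y1)/(x2-x1) = (22.3-28.7)/((-18.1)-(-16.7)) = (-6.4)/(-1.4) = 4.5714

4.5714


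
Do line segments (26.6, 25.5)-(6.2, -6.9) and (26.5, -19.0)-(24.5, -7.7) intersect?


Cross products: d1=-90.13, d2=205.19, d3=904.56, d4=609.24
d1*d2 < 0 and d3*d4 < 0? no

No, they don't intersect


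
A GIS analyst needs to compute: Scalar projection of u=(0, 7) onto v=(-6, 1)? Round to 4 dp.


u.v = 7, |v| = sqrt(37) = 6.0828
Scalar projection = u.v / |v| = 7 / sqrt(37) = 1.1508

1.1508


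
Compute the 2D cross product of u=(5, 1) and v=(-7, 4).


u x v = u_x*v_y - u_y*v_x = 5*4 - 1*(-7)
= 20 - (-7) = 27

27


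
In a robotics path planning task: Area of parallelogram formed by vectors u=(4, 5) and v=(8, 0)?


|u x v| = |4*0 - 5*8|
= |0 - 40| = 40

40


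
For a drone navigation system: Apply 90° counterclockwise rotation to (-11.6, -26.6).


90° CCW: (x,y) -> (-y, x)
(-11.6,-26.6) -> (26.6, -11.6)

(26.6, -11.6)


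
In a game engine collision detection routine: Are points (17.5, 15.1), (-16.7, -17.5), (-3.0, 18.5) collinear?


Cross product: ((-16.7)-17.5)*(18.5-15.1) - ((-17.5)-15.1)*((-3)-17.5)
= -784.58

No, not collinear


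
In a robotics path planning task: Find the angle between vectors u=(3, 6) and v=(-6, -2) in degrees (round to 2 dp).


u.v = -30, |u| = sqrt(45) = 6.7082, |v| = sqrt(40) = 6.3246
cos(theta) = u.v/(|u||v|) = -30/sqrt(1800) = -0.707107
theta = acos(-0.707107) = 135 degrees

135 degrees


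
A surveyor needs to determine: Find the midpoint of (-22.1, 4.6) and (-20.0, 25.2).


M = (((-22.1)+(-20))/2, (4.6+25.2)/2)
= (-21.05, 14.9)

(-21.05, 14.9)


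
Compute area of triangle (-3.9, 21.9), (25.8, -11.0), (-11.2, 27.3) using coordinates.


Area = |x_A(y_B-y_C) + x_B(y_C-y_A) + x_C(y_A-y_B)|/2
= |149.37 + 139.32 + (-368.48)|/2
= 79.79/2 = 39.895

39.895


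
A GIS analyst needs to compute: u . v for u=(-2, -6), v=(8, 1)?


u . v = u_x*v_x + u_y*v_y = (-2)*8 + (-6)*1
= (-16) + (-6) = -22

-22


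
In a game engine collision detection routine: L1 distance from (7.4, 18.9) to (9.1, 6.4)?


|7.4-9.1| + |18.9-6.4| = 1.7 + 12.5 = 14.2

14.2


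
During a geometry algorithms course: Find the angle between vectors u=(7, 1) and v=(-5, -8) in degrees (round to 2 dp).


u.v = -43, |u| = sqrt(50) = 7.0711, |v| = sqrt(89) = 9.434
cos(theta) = u.v/(|u||v|) = -43/sqrt(4450) = -0.644597
theta = acos(-0.644597) = 130.14 degrees

130.14 degrees


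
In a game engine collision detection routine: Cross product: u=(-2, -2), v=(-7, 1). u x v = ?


u x v = u_x*v_y - u_y*v_x = (-2)*1 - (-2)*(-7)
= (-2) - 14 = -16

-16


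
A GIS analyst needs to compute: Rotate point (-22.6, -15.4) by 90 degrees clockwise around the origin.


90° CW: (x,y) -> (y, -x)
(-22.6,-15.4) -> (-15.4, 22.6)

(-15.4, 22.6)


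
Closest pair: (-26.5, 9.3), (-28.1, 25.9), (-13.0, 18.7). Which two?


d(P0,P1) = 16.6769, d(P0,P2) = 16.4502, d(P1,P2) = 16.7287
Closest: P0 and P2

Closest pair: (-26.5, 9.3) and (-13.0, 18.7), distance = 16.4502


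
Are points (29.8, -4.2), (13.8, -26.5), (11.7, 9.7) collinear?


Cross product: (13.8-29.8)*(9.7-(-4.2)) - ((-26.5)-(-4.2))*(11.7-29.8)
= -626.03

No, not collinear


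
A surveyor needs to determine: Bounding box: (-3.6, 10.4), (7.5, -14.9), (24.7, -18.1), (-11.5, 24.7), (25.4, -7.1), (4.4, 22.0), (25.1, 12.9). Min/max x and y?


x range: [-11.5, 25.4]
y range: [-18.1, 24.7]
Bounding box: (-11.5,-18.1) to (25.4,24.7)

(-11.5,-18.1) to (25.4,24.7)


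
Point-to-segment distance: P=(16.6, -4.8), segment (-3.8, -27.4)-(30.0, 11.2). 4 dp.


Project P onto AB: t = 0.5933 (clamped to [0,1])
Closest point on segment: (16.2545, -4.4975)
Distance: 0.4592

0.4592


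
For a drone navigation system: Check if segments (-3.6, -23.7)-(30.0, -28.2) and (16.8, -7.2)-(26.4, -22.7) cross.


Cross products: d1=-474.6, d2=3, d3=646.2, d4=168.6
d1*d2 < 0 and d3*d4 < 0? no

No, they don't intersect


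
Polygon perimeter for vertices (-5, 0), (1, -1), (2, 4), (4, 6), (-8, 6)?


Sides: (-5, 0)->(1, -1): sqrt(37) = 6.082763, (1, -1)->(2, 4): sqrt(26) = 5.09902, (2, 4)->(4, 6): sqrt(8) = 2.828427, (4, 6)->(-8, 6): sqrt(144) = 12, (-8, 6)->(-5, 0): sqrt(45) = 6.708204
Sum = 32.718414
Perimeter = 32.7184

32.7184


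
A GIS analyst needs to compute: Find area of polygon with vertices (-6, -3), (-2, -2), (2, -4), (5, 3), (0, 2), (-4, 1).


Shoelace sum: ((-6)*(-2) - (-2)*(-3)) + ((-2)*(-4) - 2*(-2)) + (2*3 - 5*(-4)) + (5*2 - 0*3) + (0*1 - (-4)*2) + ((-4)*(-3) - (-6)*1)
= 80
Area = |80|/2 = 40

40


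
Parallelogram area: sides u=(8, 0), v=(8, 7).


|u x v| = |8*7 - 0*8|
= |56 - 0| = 56

56


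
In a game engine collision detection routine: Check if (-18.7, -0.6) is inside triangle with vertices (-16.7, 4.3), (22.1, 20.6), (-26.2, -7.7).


Cross products: AB x AP = -157.52, BC x BP = -130.68, CA x CP = -22.55
All same sign? yes

Yes, inside


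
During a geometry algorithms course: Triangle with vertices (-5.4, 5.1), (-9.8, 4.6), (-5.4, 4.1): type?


Side lengths squared: AB^2=19.61, BC^2=19.61, CA^2=1
Sorted: [1, 19.61, 19.61]
By sides: Isosceles, By angles: Acute

Isosceles, Acute


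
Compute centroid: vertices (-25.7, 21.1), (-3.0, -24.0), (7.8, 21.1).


Centroid = ((x_A+x_B+x_C)/3, (y_A+y_B+y_C)/3)
= (((-25.7)+(-3)+7.8)/3, (21.1+(-24)+21.1)/3)
= (-6.9667, 6.0667)

(-6.9667, 6.0667)


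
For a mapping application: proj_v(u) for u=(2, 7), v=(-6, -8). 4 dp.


u.v = -68, |v| = sqrt(100) = 10
Scalar projection = u.v / |v| = -68 / sqrt(100) = -6.8

-6.8


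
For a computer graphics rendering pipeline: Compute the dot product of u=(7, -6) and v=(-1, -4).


u . v = u_x*v_x + u_y*v_y = 7*(-1) + (-6)*(-4)
= (-7) + 24 = 17

17


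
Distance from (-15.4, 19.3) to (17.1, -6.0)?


dx=32.5, dy=-25.3
d^2 = 32.5^2 + (-25.3)^2 = 1696.34
d = sqrt(1696.34) = 41.1866

41.1866


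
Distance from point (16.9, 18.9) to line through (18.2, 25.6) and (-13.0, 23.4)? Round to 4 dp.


|cross product| = 206.18
|line direction| = sqrt(978.28) = 31.2775
Distance = 206.18/sqrt(978.28) = 6.592

6.592


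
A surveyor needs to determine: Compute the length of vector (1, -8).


|u| = sqrt(1^2 + (-8)^2) = sqrt(65) = 8.0623

8.0623


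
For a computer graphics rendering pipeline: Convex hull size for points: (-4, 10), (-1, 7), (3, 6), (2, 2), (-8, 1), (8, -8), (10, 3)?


Convex hull vertices (CCW): (-8, 1), (8, -8), (10, 3), (-4, 10)
Count = 4

4


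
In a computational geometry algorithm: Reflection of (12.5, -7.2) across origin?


Reflection over origin: (x,y) -> (-x,-y)
(12.5, -7.2) -> (-12.5, 7.2)

(-12.5, 7.2)


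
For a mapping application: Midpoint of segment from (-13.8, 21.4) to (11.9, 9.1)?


M = (((-13.8)+11.9)/2, (21.4+9.1)/2)
= (-0.95, 15.25)

(-0.95, 15.25)


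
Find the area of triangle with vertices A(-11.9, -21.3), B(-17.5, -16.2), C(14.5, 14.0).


Area = |x_A(y_B-y_C) + x_B(y_C-y_A) + x_C(y_A-y_B)|/2
= |359.38 + (-617.75) + (-73.95)|/2
= 332.32/2 = 166.16

166.16


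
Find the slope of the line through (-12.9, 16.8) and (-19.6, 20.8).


slope = (y2-y1)/(x2-x1) = (20.8-16.8)/((-19.6)-(-12.9)) = 4/(-6.7) = -0.597

-0.597


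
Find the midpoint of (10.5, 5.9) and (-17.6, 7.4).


M = ((10.5+(-17.6))/2, (5.9+7.4)/2)
= (-3.55, 6.65)

(-3.55, 6.65)


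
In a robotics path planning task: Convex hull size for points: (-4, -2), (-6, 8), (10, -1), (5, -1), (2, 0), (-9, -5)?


Convex hull vertices (CCW): (-9, -5), (10, -1), (-6, 8)
Count = 3

3


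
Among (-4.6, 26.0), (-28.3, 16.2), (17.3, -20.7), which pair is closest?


d(P0,P1) = 25.6462, d(P0,P2) = 51.58, d(P1,P2) = 58.6598
Closest: P0 and P1

Closest pair: (-4.6, 26.0) and (-28.3, 16.2), distance = 25.6462


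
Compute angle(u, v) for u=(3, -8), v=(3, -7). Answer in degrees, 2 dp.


u.v = 65, |u| = sqrt(73) = 8.544, |v| = sqrt(58) = 7.6158
cos(theta) = u.v/(|u||v|) = 65/sqrt(4234) = 0.998937
theta = acos(0.998937) = 2.64 degrees

2.64 degrees


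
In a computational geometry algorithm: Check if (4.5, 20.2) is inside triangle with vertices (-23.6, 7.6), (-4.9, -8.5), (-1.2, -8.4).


Cross products: AB x AP = 688.03, BC x BP = 105.25, CA x CP = -731.84
All same sign? no

No, outside


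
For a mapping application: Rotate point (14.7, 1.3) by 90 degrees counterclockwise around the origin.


90° CCW: (x,y) -> (-y, x)
(14.7,1.3) -> (-1.3, 14.7)

(-1.3, 14.7)


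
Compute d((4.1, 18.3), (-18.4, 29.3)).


dx=-22.5, dy=11
d^2 = (-22.5)^2 + 11^2 = 627.25
d = sqrt(627.25) = 25.045

25.045


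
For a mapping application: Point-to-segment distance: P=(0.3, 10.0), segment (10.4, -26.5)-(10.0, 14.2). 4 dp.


Project P onto AB: t = 0.8992 (clamped to [0,1])
Closest point on segment: (10.0403, 10.0957)
Distance: 9.7408

9.7408


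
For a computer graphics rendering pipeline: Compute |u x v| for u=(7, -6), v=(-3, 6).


|u x v| = |7*6 - (-6)*(-3)|
= |42 - 18| = 24

24


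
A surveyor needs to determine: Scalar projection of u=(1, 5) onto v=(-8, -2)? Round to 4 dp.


u.v = -18, |v| = sqrt(68) = 8.2462
Scalar projection = u.v / |v| = -18 / sqrt(68) = -2.1828

-2.1828


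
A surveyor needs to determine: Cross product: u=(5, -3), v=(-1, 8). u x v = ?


u x v = u_x*v_y - u_y*v_x = 5*8 - (-3)*(-1)
= 40 - 3 = 37

37


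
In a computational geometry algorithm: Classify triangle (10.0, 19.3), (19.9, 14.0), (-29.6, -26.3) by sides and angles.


Side lengths squared: AB^2=126.1, BC^2=4074.34, CA^2=3647.52
Sorted: [126.1, 3647.52, 4074.34]
By sides: Scalene, By angles: Obtuse

Scalene, Obtuse


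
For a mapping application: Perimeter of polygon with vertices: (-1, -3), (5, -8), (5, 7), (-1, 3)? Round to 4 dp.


Sides: (-1, -3)->(5, -8): sqrt(61) = 7.81025, (5, -8)->(5, 7): sqrt(225) = 15, (5, 7)->(-1, 3): sqrt(52) = 7.211103, (-1, 3)->(-1, -3): sqrt(36) = 6
Sum = 36.021353
Perimeter = 36.0214

36.0214


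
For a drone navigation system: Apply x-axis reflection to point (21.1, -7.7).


Reflection over x-axis: (x,y) -> (x,-y)
(21.1, -7.7) -> (21.1, 7.7)

(21.1, 7.7)


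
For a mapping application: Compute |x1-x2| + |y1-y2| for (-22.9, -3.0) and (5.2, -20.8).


|(-22.9)-5.2| + |(-3)-(-20.8)| = 28.1 + 17.8 = 45.9

45.9


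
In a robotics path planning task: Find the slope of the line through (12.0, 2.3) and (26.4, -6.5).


slope = (y2-y1)/(x2-x1) = ((-6.5)-2.3)/(26.4-12) = (-8.8)/14.4 = -0.6111

-0.6111


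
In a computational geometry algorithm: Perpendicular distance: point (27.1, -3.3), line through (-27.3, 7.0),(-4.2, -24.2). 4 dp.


|cross product| = 1459.35
|line direction| = sqrt(1507.05) = 38.8207
Distance = 1459.35/sqrt(1507.05) = 37.592

37.592


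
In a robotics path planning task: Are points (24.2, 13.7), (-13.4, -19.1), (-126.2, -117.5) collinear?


Cross product: ((-13.4)-24.2)*((-117.5)-13.7) - ((-19.1)-13.7)*((-126.2)-24.2)
= 0

Yes, collinear


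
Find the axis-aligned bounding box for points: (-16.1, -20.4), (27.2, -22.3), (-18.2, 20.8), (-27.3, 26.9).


x range: [-27.3, 27.2]
y range: [-22.3, 26.9]
Bounding box: (-27.3,-22.3) to (27.2,26.9)

(-27.3,-22.3) to (27.2,26.9)


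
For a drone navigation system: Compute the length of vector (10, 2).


|u| = sqrt(10^2 + 2^2) = sqrt(104) = 10.198

10.198


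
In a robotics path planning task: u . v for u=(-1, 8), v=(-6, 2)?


u . v = u_x*v_x + u_y*v_y = (-1)*(-6) + 8*2
= 6 + 16 = 22

22


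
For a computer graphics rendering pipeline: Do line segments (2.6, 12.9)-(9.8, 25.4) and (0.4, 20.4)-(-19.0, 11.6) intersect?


Cross products: d1=164.86, d2=-14.28, d3=81.5, d4=260.64
d1*d2 < 0 and d3*d4 < 0? no

No, they don't intersect


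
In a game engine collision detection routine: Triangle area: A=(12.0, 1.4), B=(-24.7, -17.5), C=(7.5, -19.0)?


Area = |x_A(y_B-y_C) + x_B(y_C-y_A) + x_C(y_A-y_B)|/2
= |18 + 503.88 + 141.75|/2
= 663.63/2 = 331.815

331.815


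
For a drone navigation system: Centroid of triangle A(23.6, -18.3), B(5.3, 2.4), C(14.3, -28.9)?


Centroid = ((x_A+x_B+x_C)/3, (y_A+y_B+y_C)/3)
= ((23.6+5.3+14.3)/3, ((-18.3)+2.4+(-28.9))/3)
= (14.4, -14.9333)

(14.4, -14.9333)


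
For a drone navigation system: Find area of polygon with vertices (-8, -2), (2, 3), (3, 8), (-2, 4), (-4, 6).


Shoelace sum: ((-8)*3 - 2*(-2)) + (2*8 - 3*3) + (3*4 - (-2)*8) + ((-2)*6 - (-4)*4) + ((-4)*(-2) - (-8)*6)
= 75
Area = |75|/2 = 37.5

37.5


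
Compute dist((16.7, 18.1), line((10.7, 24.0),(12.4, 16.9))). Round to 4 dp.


|cross product| = 32.57
|line direction| = sqrt(53.3) = 7.3007
Distance = 32.57/sqrt(53.3) = 4.4612

4.4612


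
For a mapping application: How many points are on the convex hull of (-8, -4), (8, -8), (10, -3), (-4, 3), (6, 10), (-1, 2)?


Convex hull vertices (CCW): (-8, -4), (8, -8), (10, -3), (6, 10), (-4, 3)
Count = 5

5


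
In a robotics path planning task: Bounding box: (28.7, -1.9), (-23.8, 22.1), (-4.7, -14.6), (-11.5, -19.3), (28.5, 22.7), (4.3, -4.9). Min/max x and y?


x range: [-23.8, 28.7]
y range: [-19.3, 22.7]
Bounding box: (-23.8,-19.3) to (28.7,22.7)

(-23.8,-19.3) to (28.7,22.7)


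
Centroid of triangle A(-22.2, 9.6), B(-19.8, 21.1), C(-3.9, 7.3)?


Centroid = ((x_A+x_B+x_C)/3, (y_A+y_B+y_C)/3)
= (((-22.2)+(-19.8)+(-3.9))/3, (9.6+21.1+7.3)/3)
= (-15.3, 12.6667)

(-15.3, 12.6667)


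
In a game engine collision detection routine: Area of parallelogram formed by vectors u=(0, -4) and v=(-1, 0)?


|u x v| = |0*0 - (-4)*(-1)|
= |0 - 4| = 4

4


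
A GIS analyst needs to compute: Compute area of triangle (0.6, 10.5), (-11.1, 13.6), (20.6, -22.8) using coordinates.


Area = |x_A(y_B-y_C) + x_B(y_C-y_A) + x_C(y_A-y_B)|/2
= |21.84 + 369.63 + (-63.86)|/2
= 327.61/2 = 163.805

163.805


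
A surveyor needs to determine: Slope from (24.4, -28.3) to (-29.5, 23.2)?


slope = (y2-y1)/(x2-x1) = (23.2-(-28.3))/((-29.5)-24.4) = 51.5/(-53.9) = -0.9555

-0.9555


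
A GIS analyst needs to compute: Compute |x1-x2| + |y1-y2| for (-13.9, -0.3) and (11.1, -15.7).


|(-13.9)-11.1| + |(-0.3)-(-15.7)| = 25 + 15.4 = 40.4

40.4


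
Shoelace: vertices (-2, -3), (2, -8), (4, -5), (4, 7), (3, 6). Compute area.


Shoelace sum: ((-2)*(-8) - 2*(-3)) + (2*(-5) - 4*(-8)) + (4*7 - 4*(-5)) + (4*6 - 3*7) + (3*(-3) - (-2)*6)
= 98
Area = |98|/2 = 49

49


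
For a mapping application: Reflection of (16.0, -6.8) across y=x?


Reflection over y=x: (x,y) -> (y,x)
(16, -6.8) -> (-6.8, 16)

(-6.8, 16)


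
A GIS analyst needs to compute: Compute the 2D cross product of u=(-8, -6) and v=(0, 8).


u x v = u_x*v_y - u_y*v_x = (-8)*8 - (-6)*0
= (-64) - 0 = -64

-64


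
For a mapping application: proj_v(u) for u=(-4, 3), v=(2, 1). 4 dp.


u.v = -5, |v| = sqrt(5) = 2.2361
Scalar projection = u.v / |v| = -5 / sqrt(5) = -2.2361

-2.2361


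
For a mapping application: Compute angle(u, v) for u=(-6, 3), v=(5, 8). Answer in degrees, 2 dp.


u.v = -6, |u| = sqrt(45) = 6.7082, |v| = sqrt(89) = 9.434
cos(theta) = u.v/(|u||v|) = -6/sqrt(4005) = -0.094809
theta = acos(-0.094809) = 95.44 degrees

95.44 degrees


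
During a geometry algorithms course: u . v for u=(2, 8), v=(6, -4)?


u . v = u_x*v_x + u_y*v_y = 2*6 + 8*(-4)
= 12 + (-32) = -20

-20


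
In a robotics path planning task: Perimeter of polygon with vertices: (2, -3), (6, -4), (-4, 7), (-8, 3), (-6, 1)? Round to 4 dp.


Sides: (2, -3)->(6, -4): sqrt(17) = 4.123106, (6, -4)->(-4, 7): sqrt(221) = 14.866069, (-4, 7)->(-8, 3): sqrt(32) = 5.656854, (-8, 3)->(-6, 1): sqrt(8) = 2.828427, (-6, 1)->(2, -3): sqrt(80) = 8.944272
Sum = 36.418728
Perimeter = 36.4187

36.4187


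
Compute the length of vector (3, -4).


|u| = sqrt(3^2 + (-4)^2) = sqrt(25) = 5

5


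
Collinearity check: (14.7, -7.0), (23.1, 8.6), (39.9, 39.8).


Cross product: (23.1-14.7)*(39.8-(-7)) - (8.6-(-7))*(39.9-14.7)
= 0

Yes, collinear


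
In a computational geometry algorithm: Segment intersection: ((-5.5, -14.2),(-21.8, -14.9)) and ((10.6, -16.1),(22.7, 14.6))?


Cross products: d1=517.26, d2=1009.2, d3=42.24, d4=-449.7
d1*d2 < 0 and d3*d4 < 0? no

No, they don't intersect


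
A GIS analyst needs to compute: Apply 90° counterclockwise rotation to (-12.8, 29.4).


90° CCW: (x,y) -> (-y, x)
(-12.8,29.4) -> (-29.4, -12.8)

(-29.4, -12.8)


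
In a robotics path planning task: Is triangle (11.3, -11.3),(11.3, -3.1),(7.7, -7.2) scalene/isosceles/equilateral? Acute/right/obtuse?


Side lengths squared: AB^2=67.24, BC^2=29.77, CA^2=29.77
Sorted: [29.77, 29.77, 67.24]
By sides: Isosceles, By angles: Obtuse

Isosceles, Obtuse


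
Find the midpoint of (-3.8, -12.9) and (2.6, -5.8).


M = (((-3.8)+2.6)/2, ((-12.9)+(-5.8))/2)
= (-0.6, -9.35)

(-0.6, -9.35)


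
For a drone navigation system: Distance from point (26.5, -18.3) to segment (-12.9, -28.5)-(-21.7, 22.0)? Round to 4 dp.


Project P onto AB: t = 0.0641 (clamped to [0,1])
Closest point on segment: (-13.4639, -25.264)
Distance: 40.5661

40.5661


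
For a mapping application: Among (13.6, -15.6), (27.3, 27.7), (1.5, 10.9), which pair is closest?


d(P0,P1) = 45.4156, d(P0,P2) = 29.1318, d(P1,P2) = 30.7877
Closest: P0 and P2

Closest pair: (13.6, -15.6) and (1.5, 10.9), distance = 29.1318


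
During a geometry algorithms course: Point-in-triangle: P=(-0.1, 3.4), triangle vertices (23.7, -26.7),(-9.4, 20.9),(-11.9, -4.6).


Cross products: AB x AP = 136.57, BC x BP = 280.9, CA x CP = 545.58
All same sign? yes

Yes, inside


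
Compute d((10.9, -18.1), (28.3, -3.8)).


dx=17.4, dy=14.3
d^2 = 17.4^2 + 14.3^2 = 507.25
d = sqrt(507.25) = 22.5222

22.5222


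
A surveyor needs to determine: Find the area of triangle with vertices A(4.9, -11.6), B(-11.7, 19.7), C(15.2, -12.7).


Area = |x_A(y_B-y_C) + x_B(y_C-y_A) + x_C(y_A-y_B)|/2
= |158.76 + 12.87 + (-475.76)|/2
= 304.13/2 = 152.065

152.065


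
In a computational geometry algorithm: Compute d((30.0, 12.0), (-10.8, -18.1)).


dx=-40.8, dy=-30.1
d^2 = (-40.8)^2 + (-30.1)^2 = 2570.65
d = sqrt(2570.65) = 50.7016

50.7016


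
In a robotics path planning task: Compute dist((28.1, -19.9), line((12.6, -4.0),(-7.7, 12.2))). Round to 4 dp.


|cross product| = 71.67
|line direction| = sqrt(674.53) = 25.9717
Distance = 71.67/sqrt(674.53) = 2.7595

2.7595


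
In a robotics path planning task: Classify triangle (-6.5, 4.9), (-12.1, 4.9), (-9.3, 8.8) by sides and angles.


Side lengths squared: AB^2=31.36, BC^2=23.05, CA^2=23.05
Sorted: [23.05, 23.05, 31.36]
By sides: Isosceles, By angles: Acute

Isosceles, Acute


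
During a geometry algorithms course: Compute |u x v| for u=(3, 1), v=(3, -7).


|u x v| = |3*(-7) - 1*3|
= |(-21) - 3| = 24

24


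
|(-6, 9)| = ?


|u| = sqrt((-6)^2 + 9^2) = sqrt(117) = 10.8167

10.8167


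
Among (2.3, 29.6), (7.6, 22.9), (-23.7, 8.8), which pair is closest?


d(P0,P1) = 8.5428, d(P0,P2) = 33.2962, d(P1,P2) = 34.3293
Closest: P0 and P1

Closest pair: (2.3, 29.6) and (7.6, 22.9), distance = 8.5428
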